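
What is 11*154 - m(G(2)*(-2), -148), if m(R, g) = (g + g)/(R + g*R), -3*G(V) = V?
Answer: 82932/49 ≈ 1692.5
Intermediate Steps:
G(V) = -V/3
m(R, g) = 2*g/(R + R*g) (m(R, g) = (2*g)/(R + R*g) = 2*g/(R + R*g))
11*154 - m(G(2)*(-2), -148) = 11*154 - 2*(-148)/((-⅓*2*(-2))*(1 - 148)) = 1694 - 2*(-148)/(((-⅔*(-2)))*(-147)) = 1694 - 2*(-148)*(-1)/(4/3*147) = 1694 - 2*(-148)*3*(-1)/(4*147) = 1694 - 1*74/49 = 1694 - 74/49 = 82932/49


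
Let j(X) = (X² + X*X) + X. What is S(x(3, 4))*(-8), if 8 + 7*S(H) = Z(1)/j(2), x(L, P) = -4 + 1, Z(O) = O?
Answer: 316/35 ≈ 9.0286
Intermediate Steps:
j(X) = X + 2*X² (j(X) = (X² + X²) + X = 2*X² + X = X + 2*X²)
x(L, P) = -3
S(H) = -79/70 (S(H) = -8/7 + (1/(2*(1 + 2*2)))/7 = -8/7 + (1/(2*(1 + 4)))/7 = -8/7 + (1/(2*5))/7 = -8/7 + (1/10)/7 = -8/7 + (1*(⅒))/7 = -8/7 + (⅐)*(⅒) = -8/7 + 1/70 = -79/70)
S(x(3, 4))*(-8) = -79/70*(-8) = 316/35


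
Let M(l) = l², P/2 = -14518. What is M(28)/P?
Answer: -28/1037 ≈ -0.027001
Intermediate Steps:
P = -29036 (P = 2*(-14518) = -29036)
M(28)/P = 28²/(-29036) = 784*(-1/29036) = -28/1037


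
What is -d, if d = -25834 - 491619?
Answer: 517453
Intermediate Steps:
d = -517453
-d = -1*(-517453) = 517453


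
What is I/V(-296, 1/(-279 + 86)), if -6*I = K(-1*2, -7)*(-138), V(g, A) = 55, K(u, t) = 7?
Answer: 161/55 ≈ 2.9273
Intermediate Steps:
I = 161 (I = -7*(-138)/6 = -⅙*(-966) = 161)
I/V(-296, 1/(-279 + 86)) = 161/55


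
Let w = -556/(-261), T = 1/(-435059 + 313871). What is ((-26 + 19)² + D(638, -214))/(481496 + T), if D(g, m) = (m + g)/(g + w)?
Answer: 502765990260/4874512367002639 ≈ 0.00010314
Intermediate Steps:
T = -1/121188 (T = 1/(-121188) = -1/121188 ≈ -8.2516e-6)
w = 556/261 (w = -556*(-1/261) = 556/261 ≈ 2.1303)
D(g, m) = (g + m)/(556/261 + g) (D(g, m) = (m + g)/(g + 556/261) = (g + m)/(556/261 + g))
((-26 + 19)² + D(638, -214))/(481496 + T) = ((-26 + 19)² + 261*(638 - 214)/(556 + 261*638))/(481496 - 1/121188) = ((-7)² + 261*424/(556 + 166518))/(58351537247/121188) = (49 + 261*424/167074)*(121188/58351537247) = (49 + 261*(1/167074)*424)*(121188/58351537247) = (49 + 55332/83537)*(121188/58351537247) = (4148645/83537)*(121188/58351537247) = 502765990260/4874512367002639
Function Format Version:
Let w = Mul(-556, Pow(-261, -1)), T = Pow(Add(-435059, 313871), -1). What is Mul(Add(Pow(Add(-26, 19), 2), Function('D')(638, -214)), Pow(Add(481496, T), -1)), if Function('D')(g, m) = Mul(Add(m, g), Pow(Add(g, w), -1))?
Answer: Rational(502765990260, 4874512367002639) ≈ 0.00010314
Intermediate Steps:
T = Rational(-1, 121188) (T = Pow(-121188, -1) = Rational(-1, 121188) ≈ -8.2516e-6)
w = Rational(556, 261) (w = Mul(-556, Rational(-1, 261)) = Rational(556, 261) ≈ 2.1303)
Function('D')(g, m) = Mul(Pow(Add(Rational(556, 261), g), -1), Add(g, m)) (Function('D')(g, m) = Mul(Add(m, g), Pow(Add(g, Rational(556, 261)), -1)) = Mul(Add(g, m), Pow(Add(Rational(556, 261), g), -1)) = Mul(Pow(Add(Rational(556, 261), g), -1), Add(g, m)))
Mul(Add(Pow(Add(-26, 19), 2), Function('D')(638, -214)), Pow(Add(481496, T), -1)) = Mul(Add(Pow(Add(-26, 19), 2), Mul(261, Pow(Add(556, Mul(261, 638)), -1), Add(638, -214))), Pow(Add(481496, Rational(-1, 121188)), -1)) = Mul(Add(Pow(-7, 2), Mul(261, Pow(Add(556, 166518), -1), 424)), Pow(Rational(58351537247, 121188), -1)) = Mul(Add(49, Mul(261, Pow(167074, -1), 424)), Rational(121188, 58351537247)) = Mul(Add(49, Mul(261, Rational(1, 167074), 424)), Rational(121188, 58351537247)) = Mul(Add(49, Rational(55332, 83537)), Rational(121188, 58351537247)) = Mul(Rational(4148645, 83537), Rational(121188, 58351537247)) = Rational(502765990260, 4874512367002639)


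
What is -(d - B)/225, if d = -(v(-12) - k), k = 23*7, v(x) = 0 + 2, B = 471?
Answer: 104/75 ≈ 1.3867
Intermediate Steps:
v(x) = 2
k = 161
d = 159 (d = -(2 - 1*161) = -(2 - 161) = -1*(-159) = 159)
-(d - B)/225 = -(159 - 1*471)/225 = -(159 - 471)*(1/225) = -1*(-312)*(1/225) = 312*(1/225) = 104/75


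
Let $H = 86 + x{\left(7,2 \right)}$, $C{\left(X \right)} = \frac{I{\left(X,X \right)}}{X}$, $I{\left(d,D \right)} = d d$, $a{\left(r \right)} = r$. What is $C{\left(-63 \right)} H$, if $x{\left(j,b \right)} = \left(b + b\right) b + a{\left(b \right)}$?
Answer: $-6048$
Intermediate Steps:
$I{\left(d,D \right)} = d^{2}$
$x{\left(j,b \right)} = b + 2 b^{2}$ ($x{\left(j,b \right)} = \left(b + b\right) b + b = 2 b b + b = 2 b^{2} + b = b + 2 b^{2}$)
$C{\left(X \right)} = X$ ($C{\left(X \right)} = \frac{X^{2}}{X} = X$)
$H = 96$ ($H = 86 + 2 \left(1 + 2 \cdot 2\right) = 86 + 2 \left(1 + 4\right) = 86 + 2 \cdot 5 = 86 + 10 = 96$)
$C{\left(-63 \right)} H = \left(-63\right) 96 = -6048$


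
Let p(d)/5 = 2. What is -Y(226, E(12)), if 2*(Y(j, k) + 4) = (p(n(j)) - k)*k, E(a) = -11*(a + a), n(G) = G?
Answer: 36172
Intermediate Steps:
p(d) = 10 (p(d) = 5*2 = 10)
E(a) = -22*a
Y(j, k) = -4 + k*(10 - k)/2 (Y(j, k) = -4 + ((10 - k)*k)/2 = -4 + (k*(10 - k))/2 = -4 + k*(10 - k)/2)
-Y(226, E(12)) = -(-4 + 5*(-22*12) - (-22*12)²/2) = -(-4 + 5*(-264) - ½*(-264)²) = -(-4 - 1320 - ½*69696) = -(-4 - 1320 - 34848) = -1*(-36172) = 36172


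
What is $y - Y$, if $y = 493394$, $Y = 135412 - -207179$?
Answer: $150803$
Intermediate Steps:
$Y = 342591$ ($Y = 135412 + 207179 = 342591$)
$y - Y = 493394 - 342591 = 150803$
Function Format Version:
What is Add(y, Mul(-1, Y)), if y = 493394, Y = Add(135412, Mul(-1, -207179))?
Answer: 150803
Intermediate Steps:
Y = 342591 (Y = Add(135412, 207179) = 342591)
Add(y, Mul(-1, Y)) = Add(493394, Mul(-1, 342591)) = Add(493394, -342591) = 150803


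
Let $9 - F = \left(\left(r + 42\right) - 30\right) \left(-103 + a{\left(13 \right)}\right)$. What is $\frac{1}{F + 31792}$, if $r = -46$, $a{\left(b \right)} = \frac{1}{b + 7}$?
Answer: $\frac{10}{283007} \approx 3.5335 \cdot 10^{-5}$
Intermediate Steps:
$a{\left(b \right)} = \frac{1}{7 + b}$
$F = - \frac{34913}{10}$ ($F = 9 - \left(\left(-46 + 42\right) - 30\right) \left(-103 + \frac{1}{7 + 13}\right) = 9 - \left(-4 - 30\right) \left(-103 + \frac{1}{20}\right) = 9 - - 34 \left(-103 + \frac{1}{20}\right) = 9 - \left(-34\right) \left(- \frac{2059}{20}\right) = 9 - \frac{35003}{10} = - \frac{34913}{10} \approx -3491.3$)
$\frac{1}{F + 31792} = \frac{1}{- \frac{34913}{10} + 31792} = \frac{1}{\frac{283007}{10}} = \frac{10}{283007}$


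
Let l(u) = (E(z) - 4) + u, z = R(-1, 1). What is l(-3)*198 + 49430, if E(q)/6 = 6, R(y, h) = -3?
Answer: 55172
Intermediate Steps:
z = -3
E(q) = 36 (E(q) = 6*6 = 36)
l(u) = 32 + u (l(u) = (36 - 4) + u = 32 + u)
l(-3)*198 + 49430 = (32 - 3)*198 + 49430 = 29*198 + 49430 = 5742 + 49430 = 55172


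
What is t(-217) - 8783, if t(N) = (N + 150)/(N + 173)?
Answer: -386385/44 ≈ -8781.5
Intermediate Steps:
t(N) = (150 + N)/(173 + N)
t(-217) - 8783 = (150 - 217)/(173 - 217) - 8783 = -67/(-44) - 8783 = -1/44*(-67) - 8783 = 67/44 - 8783 = -386385/44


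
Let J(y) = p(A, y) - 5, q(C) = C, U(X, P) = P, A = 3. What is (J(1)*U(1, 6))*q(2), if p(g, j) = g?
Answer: -24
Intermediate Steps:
J(y) = -2 (J(y) = 3 - 5 = -2)
(J(1)*U(1, 6))*q(2) = -2*6*2 = -12*2 = -24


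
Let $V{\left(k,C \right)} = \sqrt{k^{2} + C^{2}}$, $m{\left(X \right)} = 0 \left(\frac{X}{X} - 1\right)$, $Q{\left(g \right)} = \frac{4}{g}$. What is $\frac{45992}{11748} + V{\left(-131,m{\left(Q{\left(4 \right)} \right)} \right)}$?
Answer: $\frac{396245}{2937} \approx 134.91$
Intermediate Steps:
$m{\left(X \right)} = 0$ ($m{\left(X \right)} = 0 \left(1 - 1\right) = 0 \cdot 0 = 0$)
$V{\left(k,C \right)} = \sqrt{C^{2} + k^{2}}$
$\frac{45992}{11748} + V{\left(-131,m{\left(Q{\left(4 \right)} \right)} \right)} = \frac{45992}{11748} + \sqrt{0^{2} + \left(-131\right)^{2}} = 45992 \cdot \frac{1}{11748} + \sqrt{0 + 17161} = \frac{11498}{2937} + \sqrt{17161} = \frac{11498}{2937} + 131 = \frac{396245}{2937}$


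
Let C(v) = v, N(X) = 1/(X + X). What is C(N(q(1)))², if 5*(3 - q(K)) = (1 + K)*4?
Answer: 25/196 ≈ 0.12755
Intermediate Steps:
q(K) = 11/5 - 4*K/5 (q(K) = 3 - (1 + K)*4/5 = 3 - (4 + 4*K)/5 = 3 + (-⅘ - 4*K/5) = 11/5 - 4*K/5)
N(X) = 1/(2*X)
C(N(q(1)))² = (1/(2*(11/5 - ⅘*1)))² = (1/(2*(11/5 - ⅘)))² = (1/(2*(7/5)))² = ((½)*(5/7))² = (5/14)² = 25/196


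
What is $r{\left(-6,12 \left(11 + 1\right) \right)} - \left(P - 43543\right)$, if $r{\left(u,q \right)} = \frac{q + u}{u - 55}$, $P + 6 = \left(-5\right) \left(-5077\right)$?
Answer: $\frac{1107866}{61} \approx 18162.0$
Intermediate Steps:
$P = 25379$ ($P = -6 - -25385 = -6 + 25385 = 25379$)
$r{\left(u,q \right)} = \frac{q + u}{-55 + u}$
$r{\left(-6,12 \left(11 + 1\right) \right)} - \left(P - 43543\right) = \frac{12 \left(11 + 1\right) - 6}{-55 - 6} - \left(25379 - 43543\right) = \frac{12 \cdot 12 - 6}{-61} - -18164 = - \frac{144 - 6}{61} + 18164 = \left(- \frac{1}{61}\right) 138 + 18164 = - \frac{138}{61} + 18164 = \frac{1107866}{61}$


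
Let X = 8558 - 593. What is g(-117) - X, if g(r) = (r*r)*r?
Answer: -1609578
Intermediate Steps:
X = 7965
g(r) = r³ (g(r) = r²*r = r³)
g(-117) - X = (-117)³ - 1*7965 = -1601613 - 7965 = -1609578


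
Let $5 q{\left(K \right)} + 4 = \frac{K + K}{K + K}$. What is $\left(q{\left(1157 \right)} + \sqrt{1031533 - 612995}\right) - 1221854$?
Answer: $- \frac{6109273}{5} + \sqrt{418538} \approx -1.2212 \cdot 10^{6}$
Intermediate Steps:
$q{\left(K \right)} = - \frac{3}{5}$ ($q{\left(K \right)} = - \frac{4}{5} + \frac{\left(K + K\right) \frac{1}{K + K}}{5} = - \frac{4}{5} + \frac{2 K \frac{1}{2 K}}{5} = - \frac{4}{5} + \frac{1}{5} \cdot 1 = - \frac{4}{5} + \frac{1}{5} = - \frac{3}{5}$)
$\left(q{\left(1157 \right)} + \sqrt{1031533 - 612995}\right) - 1221854 = \left(- \frac{3}{5} + \sqrt{1031533 - 612995}\right) - 1221854 = \left(- \frac{3}{5} + \sqrt{418538}\right) - 1221854 = - \frac{6109273}{5} + \sqrt{418538}$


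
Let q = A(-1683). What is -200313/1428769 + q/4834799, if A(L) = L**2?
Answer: 3078499383954/6907810932431 ≈ 0.44565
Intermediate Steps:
q = 2832489 (q = (-1683)**2 = 2832489)
-200313/1428769 + q/4834799 = -200313/1428769 + 2832489/4834799 = 3078499383954/6907810932431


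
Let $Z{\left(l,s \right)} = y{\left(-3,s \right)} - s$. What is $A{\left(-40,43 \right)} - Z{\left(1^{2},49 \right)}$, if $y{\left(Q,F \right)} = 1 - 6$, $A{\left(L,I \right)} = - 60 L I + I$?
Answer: $103297$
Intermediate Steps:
$A{\left(L,I \right)} = I - 60 I L$ ($A{\left(L,I \right)} = - 60 I L + I = I - 60 I L$)
$y{\left(Q,F \right)} = -5$ ($y{\left(Q,F \right)} = 1 - 6 = -5$)
$Z{\left(l,s \right)} = -5 - s$
$A{\left(-40,43 \right)} - Z{\left(1^{2},49 \right)} = 43 \left(1 - -2400\right) - \left(-5 - 49\right) = 43 \left(1 + 2400\right) - \left(-5 - 49\right) = 43 \cdot 2401 - -54 = 103243 + 54 = 103297$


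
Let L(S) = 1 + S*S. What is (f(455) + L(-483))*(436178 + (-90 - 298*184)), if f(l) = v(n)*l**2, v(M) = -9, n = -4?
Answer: -621422498360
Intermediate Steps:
L(S) = 1 + S**2
f(l) = -9*l**2
(f(455) + L(-483))*(436178 + (-90 - 298*184)) = (-9*455**2 + (1 + (-483)**2))*(436178 + (-90 - 298*184)) = (-9*207025 + (1 + 233289))*(436178 + (-90 - 54832)) = (-1863225 + 233290)*(436178 - 54922) = -1629935*381256 = -621422498360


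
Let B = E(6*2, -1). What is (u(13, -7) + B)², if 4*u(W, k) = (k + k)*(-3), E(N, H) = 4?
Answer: 841/4 ≈ 210.25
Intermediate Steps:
u(W, k) = -3*k/2 (u(W, k) = ((k + k)*(-3))/4 = ((2*k)*(-3))/4 = (-6*k)/4 = -3*k/2)
B = 4
(u(13, -7) + B)² = (-3/2*(-7) + 4)² = (21/2 + 4)² = (29/2)² = 841/4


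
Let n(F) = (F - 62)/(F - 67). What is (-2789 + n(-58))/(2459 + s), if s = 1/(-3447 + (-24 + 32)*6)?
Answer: -236913699/208953500 ≈ -1.1338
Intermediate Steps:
n(F) = (-62 + F)/(-67 + F)
s = -1/3399 (s = 1/(-3447 + 8*6) = 1/(-3447 + 48) = 1/(-3399) = -1/3399 ≈ -0.00029420)
(-2789 + n(-58))/(2459 + s) = (-2789 + (-62 - 58)/(-67 - 58))/(2459 - 1/3399) = (-2789 - 120/(-125))/(8358140/3399) = (-2789 - 1/125*(-120))*(3399/8358140) = (-2789 + 24/25)*(3399/8358140) = -69701/25*3399/8358140 = -236913699/208953500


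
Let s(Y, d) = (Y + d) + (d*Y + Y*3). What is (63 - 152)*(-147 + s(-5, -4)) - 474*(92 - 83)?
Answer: 9173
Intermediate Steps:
s(Y, d) = d + 4*Y + Y*d (s(Y, d) = (Y + d) + (Y*d + 3*Y) = (Y + d) + (3*Y + Y*d) = d + 4*Y + Y*d)
(63 - 152)*(-147 + s(-5, -4)) - 474*(92 - 83) = (63 - 152)*(-147 + (-4 + 4*(-5) - 5*(-4))) - 474*(92 - 83) = -89*(-147 + (-4 - 20 + 20)) - 474*9 = -89*(-147 - 4) - 4266 = -89*(-151) - 4266 = 13439 - 4266 = 9173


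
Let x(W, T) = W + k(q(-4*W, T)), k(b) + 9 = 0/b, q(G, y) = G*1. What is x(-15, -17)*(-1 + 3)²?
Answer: -96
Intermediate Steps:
q(G, y) = G
k(b) = -9 (k(b) = -9 + 0/b = -9 + 0 = -9)
x(W, T) = -9 + W (x(W, T) = W - 9 = -9 + W)
x(-15, -17)*(-1 + 3)² = (-9 - 15)*(-1 + 3)² = -24*2² = -24*4 = -96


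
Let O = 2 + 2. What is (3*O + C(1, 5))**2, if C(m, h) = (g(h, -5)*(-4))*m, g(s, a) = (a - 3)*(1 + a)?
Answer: 13456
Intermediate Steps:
O = 4
g(s, a) = (1 + a)*(-3 + a) (g(s, a) = (-3 + a)*(1 + a) = (1 + a)*(-3 + a))
C(m, h) = -128*m (C(m, h) = ((-3 + (-5)**2 - 2*(-5))*(-4))*m = ((-3 + 25 + 10)*(-4))*m = (32*(-4))*m = -128*m)
(3*O + C(1, 5))**2 = (3*4 - 128*1)**2 = (12 - 128)**2 = (-116)**2 = 13456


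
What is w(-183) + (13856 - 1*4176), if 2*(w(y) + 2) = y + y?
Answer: 9495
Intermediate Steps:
w(y) = -2 + y (w(y) = -2 + (y + y)/2 = -2 + (2*y)/2 = -2 + y)
w(-183) + (13856 - 1*4176) = (-2 - 183) + (13856 - 1*4176) = -185 + (13856 - 4176) = -185 + 9680 = 9495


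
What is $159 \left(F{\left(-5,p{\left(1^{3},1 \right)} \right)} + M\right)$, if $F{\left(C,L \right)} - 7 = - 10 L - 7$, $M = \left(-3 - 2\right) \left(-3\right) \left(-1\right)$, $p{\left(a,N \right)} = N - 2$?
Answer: $-795$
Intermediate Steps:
$p{\left(a,N \right)} = -2 + N$ ($p{\left(a,N \right)} = N - 2 = -2 + N$)
$M = -15$ ($M = \left(-5\right) \left(-3\right) \left(-1\right) = 15 \left(-1\right) = -15$)
$F{\left(C,L \right)} = - 10 L$ ($F{\left(C,L \right)} = 7 - \left(7 + 10 L\right) = - 10 L$)
$159 \left(F{\left(-5,p{\left(1^{3},1 \right)} \right)} + M\right) = 159 \left(- 10 \left(-2 + 1\right) - 15\right) = 159 \left(\left(-10\right) \left(-1\right) - 15\right) = 159 \left(10 - 15\right) = 159 \left(-5\right) = -795$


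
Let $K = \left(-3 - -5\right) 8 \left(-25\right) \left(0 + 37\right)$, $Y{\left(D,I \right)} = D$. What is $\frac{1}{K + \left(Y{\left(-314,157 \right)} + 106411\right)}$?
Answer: $\frac{1}{91297} \approx 1.0953 \cdot 10^{-5}$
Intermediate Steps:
$K = -14800$ ($K = \left(-3 + 5\right) 8 \left(-25\right) 37 = 2 \cdot 8 \left(-25\right) 37 = 16 \left(-25\right) 37 = \left(-400\right) 37 = -14800$)
$\frac{1}{K + \left(Y{\left(-314,157 \right)} + 106411\right)} = \frac{1}{-14800 + \left(-314 + 106411\right)} = \frac{1}{-14800 + 106097} = \frac{1}{91297}$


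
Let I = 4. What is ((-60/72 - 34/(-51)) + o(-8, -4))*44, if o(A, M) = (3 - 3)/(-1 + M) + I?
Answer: 506/3 ≈ 168.67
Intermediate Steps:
o(A, M) = 4 (o(A, M) = (3 - 3)/(-1 + M) + 4 = 0/(-1 + M) + 4 = 0 + 4 = 4)
((-60/72 - 34/(-51)) + o(-8, -4))*44 = ((-60/72 - 34/(-51)) + 4)*44 = ((-60*1/72 - 34*(-1/51)) + 4)*44 = ((-5/6 + 2/3) + 4)*44 = (-1/6 + 4)*44 = (23/6)*44 = 506/3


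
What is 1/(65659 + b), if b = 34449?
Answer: 1/100108 ≈ 9.9892e-6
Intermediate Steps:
1/(65659 + b) = 1/(65659 + 34449) = 1/100108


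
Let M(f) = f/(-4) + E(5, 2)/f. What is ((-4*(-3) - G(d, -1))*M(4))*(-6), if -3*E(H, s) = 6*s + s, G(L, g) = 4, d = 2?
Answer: 104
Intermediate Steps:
E(H, s) = -7*s/3 (E(H, s) = -(6*s + s)/3 = -7*s/3)
M(f) = -14/(3*f) - f/4 (M(f) = f/(-4) + (-7/3*2)/f = f*(-¼) - 14/(3*f) = -f/4 - 14/(3*f) = -14/(3*f) - f/4)
((-4*(-3) - G(d, -1))*M(4))*(-6) = ((-4*(-3) - 1*4)*(-14/3/4 - ¼*4))*(-6) = ((12 - 4)*(-14/3*¼ - 1))*(-6) = (8*(-7/6 - 1))*(-6) = (8*(-13/6))*(-6) = -52/3*(-6) = 104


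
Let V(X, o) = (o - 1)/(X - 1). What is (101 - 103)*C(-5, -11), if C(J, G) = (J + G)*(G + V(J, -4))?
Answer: -976/3 ≈ -325.33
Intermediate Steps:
V(X, o) = (-1 + o)/(-1 + X)
C(J, G) = (G + J)*(G - 5/(-1 + J)) (C(J, G) = (J + G)*(G + (-1 - 4)/(-1 + J)) = (G + J)*(G - 5/(-1 + J)))
(101 - 103)*C(-5, -11) = (101 - 103)*((-5*(-11) - 5*(-5) - 11*(-1 - 5)*(-11 - 5))/(-1 - 5)) = -2*(55 + 25 - 11*(-6)*(-16))/(-6) = -(-1)*(55 + 25 - 1056)/3 = -(-1)*(-976)/3 = -2*488/3 = -976/3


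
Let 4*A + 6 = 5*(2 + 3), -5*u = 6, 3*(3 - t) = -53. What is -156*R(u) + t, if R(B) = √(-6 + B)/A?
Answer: 62/3 - 3744*I*√5/95 ≈ 20.667 - 88.125*I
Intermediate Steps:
t = 62/3 (t = 3 - ⅓*(-53) = 3 + 53/3 = 62/3 ≈ 20.667)
u = -6/5 (u = -⅕*6 = -6/5 ≈ -1.2000)
A = 19/4 (A = -3/2 + (5*(2 + 3))/4 = -3/2 + (5*5)/4 = -3/2 + (¼)*25 = -3/2 + 25/4 = 19/4 ≈ 4.7500)
R(B) = 4*√(-6 + B)/19 (R(B) = √(-6 + B)/(19/4) = √(-6 + B)*(4/19) = 4*√(-6 + B)/19)
-156*R(u) + t = -624*√(-6 - 6/5)/19 + 62/3 = -624*√(-36/5)/19 + 62/3 = -624*6*I*√5/5/19 + 62/3 = -3744*I*√5/95 + 62/3 = 62/3 - 3744*I*√5/95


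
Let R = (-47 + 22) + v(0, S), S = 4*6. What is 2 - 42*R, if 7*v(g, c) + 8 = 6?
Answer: 1064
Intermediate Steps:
S = 24
v(g, c) = -2/7 (v(g, c) = -8/7 + (⅐)*6 = -8/7 + 6/7 = -2/7)
R = -177/7 (R = (-47 + 22) - 2/7 = -25 - 2/7 = -177/7 ≈ -25.286)
2 - 42*R = 2 - 42*(-177/7) = 2 + 1062 = 1064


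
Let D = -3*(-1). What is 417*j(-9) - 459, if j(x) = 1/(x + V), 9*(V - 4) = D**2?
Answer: -2253/4 ≈ -563.25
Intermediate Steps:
D = 3
V = 5 (V = 4 + (1/9)*3**2 = 4 + (1/9)*9 = 4 + 1 = 5)
j(x) = 1/(5 + x) (j(x) = 1/(x + 5) = 1/(5 + x))
417*j(-9) - 459 = 417/(5 - 9) - 459 = 417/(-4) - 459 = 417*(-1/4) - 459 = -417/4 - 459 = -2253/4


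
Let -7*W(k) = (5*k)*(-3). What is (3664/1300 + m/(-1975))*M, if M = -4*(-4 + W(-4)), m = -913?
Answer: 29650016/179725 ≈ 164.97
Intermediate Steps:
W(k) = 15*k/7 (W(k) = -5*k*(-3)/7 = -(-15)*k/7 = 15*k/7)
M = 352/7 (M = -4*(-4 + (15/7)*(-4)) = -4*(-4 - 60/7) = -4*(-88/7) = 352/7 ≈ 50.286)
(3664/1300 + m/(-1975))*M = (3664/1300 - 913/(-1975))*(352/7) = (3664*(1/1300) - 913*(-1/1975))*(352/7) = (916/325 + 913/1975)*(352/7) = (84233/25675)*(352/7) = 29650016/179725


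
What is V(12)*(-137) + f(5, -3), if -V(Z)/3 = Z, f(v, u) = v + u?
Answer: 4934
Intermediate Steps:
f(v, u) = u + v
V(Z) = -3*Z
V(12)*(-137) + f(5, -3) = -3*12*(-137) + (-3 + 5) = -36*(-137) + 2 = 4932 + 2 = 4934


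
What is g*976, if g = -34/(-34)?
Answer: 976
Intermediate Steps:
g = 1 (g = -34*(-1/34) = 1)
g*976 = 1*976 = 976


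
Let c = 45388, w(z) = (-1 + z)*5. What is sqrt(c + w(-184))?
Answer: sqrt(44463) ≈ 210.86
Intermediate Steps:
w(z) = -5 + 5*z
sqrt(c + w(-184)) = sqrt(45388 + (-5 + 5*(-184))) = sqrt(45388 + (-5 - 920)) = sqrt(45388 - 925) = sqrt(44463)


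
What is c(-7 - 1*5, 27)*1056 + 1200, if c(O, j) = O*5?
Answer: -62160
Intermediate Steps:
c(O, j) = 5*O
c(-7 - 1*5, 27)*1056 + 1200 = (5*(-7 - 1*5))*1056 + 1200 = (5*(-7 - 5))*1056 + 1200 = (5*(-12))*1056 + 1200 = -60*1056 + 1200 = -63360 + 1200 = -62160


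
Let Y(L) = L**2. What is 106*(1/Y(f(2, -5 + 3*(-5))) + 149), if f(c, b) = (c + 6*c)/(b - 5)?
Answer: 1580937/98 ≈ 16132.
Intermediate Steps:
f(c, b) = 7*c/(-5 + b) (f(c, b) = (7*c)/(-5 + b) = 7*c/(-5 + b))
106*(1/Y(f(2, -5 + 3*(-5))) + 149) = 106*(1/((7*2/(-5 + (-5 + 3*(-5))))**2) + 149) = 106*(1/((7*2/(-5 + (-5 - 15)))**2) + 149) = 106*(1/((7*2/(-5 - 20))**2) + 149) = 106*(1/((7*2/(-25))**2) + 149) = 106*(1/((7*2*(-1/25))**2) + 149) = 106*(1/((-14/25)**2) + 149) = 106*(1/(196/625) + 149) = 106*(625/196 + 149) = 106*(29829/196) = 1580937/98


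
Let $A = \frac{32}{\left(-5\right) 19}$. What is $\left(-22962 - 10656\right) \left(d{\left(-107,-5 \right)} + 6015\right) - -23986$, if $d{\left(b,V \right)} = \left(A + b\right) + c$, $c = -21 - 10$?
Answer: $- \frac{18766079224}{95} \approx -1.9754 \cdot 10^{8}$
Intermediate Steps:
$c = -31$
$A = - \frac{32}{95}$ ($A = \frac{32}{-95} = 32 \left(- \frac{1}{95}\right) = - \frac{32}{95} \approx -0.33684$)
$d{\left(b,V \right)} = - \frac{2977}{95} + b$ ($d{\left(b,V \right)} = \left(- \frac{32}{95} + b\right) - 31 = - \frac{2977}{95} + b$)
$\left(-22962 - 10656\right) \left(d{\left(-107,-5 \right)} + 6015\right) - -23986 = \left(-22962 - 10656\right) \left(\left(- \frac{2977}{95} - 107\right) + 6015\right) - -23986 = - 33618 \left(- \frac{13142}{95} + 6015\right) + 23986 = \left(-33618\right) \frac{558283}{95} + 23986 = - \frac{18768357894}{95} + 23986 = - \frac{18766079224}{95}$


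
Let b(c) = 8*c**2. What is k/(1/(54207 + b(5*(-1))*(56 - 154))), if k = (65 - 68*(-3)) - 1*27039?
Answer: -926429390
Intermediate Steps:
k = -26770 (k = (65 + 204) - 27039 = 269 - 27039 = -26770)
k/(1/(54207 + b(5*(-1))*(56 - 154))) = -26770/(1/(54207 + (8*(5*(-1))**2)*(56 - 154))) = -26770/(1/(54207 + (8*(-5)**2)*(-98))) = -26770/(1/(54207 + (8*25)*(-98))) = -26770/(1/(54207 + 200*(-98))) = -26770/(1/(54207 - 19600)) = -26770/(1/34607) = -26770/1/34607 = -26770*34607 = -926429390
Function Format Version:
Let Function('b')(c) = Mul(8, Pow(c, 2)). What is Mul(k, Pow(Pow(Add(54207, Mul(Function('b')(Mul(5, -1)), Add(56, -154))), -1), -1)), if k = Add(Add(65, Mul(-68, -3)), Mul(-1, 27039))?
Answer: -926429390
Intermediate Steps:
k = -26770 (k = Add(Add(65, 204), -27039) = Add(269, -27039) = -26770)
Mul(k, Pow(Pow(Add(54207, Mul(Function('b')(Mul(5, -1)), Add(56, -154))), -1), -1)) = Mul(-26770, Pow(Pow(Add(54207, Mul(Mul(8, Pow(Mul(5, -1), 2)), Add(56, -154))), -1), -1)) = Mul(-26770, Pow(Pow(Add(54207, Mul(Mul(8, Pow(-5, 2)), -98)), -1), -1)) = Mul(-26770, Pow(Pow(Add(54207, Mul(Mul(8, 25), -98)), -1), -1)) = Mul(-26770, Pow(Pow(Add(54207, Mul(200, -98)), -1), -1)) = Mul(-26770, Pow(Pow(Add(54207, -19600), -1), -1)) = Mul(-26770, Pow(Pow(34607, -1), -1)) = Mul(-26770, Pow(Rational(1, 34607), -1)) = Mul(-26770, 34607) = -926429390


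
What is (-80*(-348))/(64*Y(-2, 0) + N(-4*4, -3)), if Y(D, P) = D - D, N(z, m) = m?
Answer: -9280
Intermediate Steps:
Y(D, P) = 0
(-80*(-348))/(64*Y(-2, 0) + N(-4*4, -3)) = (-80*(-348))/(64*0 - 3) = 27840/(0 - 3) = 27840/(-3) = 27840*(-⅓) = -9280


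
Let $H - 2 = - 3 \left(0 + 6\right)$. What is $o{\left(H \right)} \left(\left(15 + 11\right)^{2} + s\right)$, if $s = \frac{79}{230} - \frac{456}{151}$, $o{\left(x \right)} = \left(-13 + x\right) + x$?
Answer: $- \frac{210460761}{6946} \approx -30300.0$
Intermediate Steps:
$H = -16$ ($H = 2 - 3 \left(0 + 6\right) = 2 - 18 = -16$)
$o{\left(x \right)} = -13 + 2 x$
$s = - \frac{92951}{34730}$ ($s = 79 \cdot \frac{1}{230} - \frac{456}{151} = \frac{79}{230} - \frac{456}{151} = - \frac{92951}{34730} \approx -2.6764$)
$o{\left(H \right)} \left(\left(15 + 11\right)^{2} + s\right) = \left(-13 + 2 \left(-16\right)\right) \left(\left(15 + 11\right)^{2} - \frac{92951}{34730}\right) = \left(-13 - 32\right) \left(26^{2} - \frac{92951}{34730}\right) = - 45 \left(676 - \frac{92951}{34730}\right) = \left(-45\right) \frac{23384529}{34730} = - \frac{210460761}{6946}$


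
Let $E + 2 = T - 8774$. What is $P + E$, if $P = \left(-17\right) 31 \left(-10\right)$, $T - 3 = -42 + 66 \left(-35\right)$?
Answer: $-5855$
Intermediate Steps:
$T = -2349$ ($T = 3 + \left(-42 + 66 \left(-35\right)\right) = 3 - 2352 = -2349$)
$E = -11125$ ($E = -2 - 11123 = -11125$)
$P = 5270$ ($P = \left(-527\right) \left(-10\right) = 5270$)
$P + E = 5270 - 11125 = -5855$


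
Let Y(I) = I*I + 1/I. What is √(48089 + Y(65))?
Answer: √221026715/65 ≈ 228.72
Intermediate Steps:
Y(I) = 1/I + I² (Y(I) = I² + 1/I = 1/I + I²)
√(48089 + Y(65)) = √(48089 + (1 + 65³)/65) = √(48089 + (1 + 274625)/65) = √(48089 + (1/65)*274626) = √(48089 + 274626/65) = √(3400411/65) = √221026715/65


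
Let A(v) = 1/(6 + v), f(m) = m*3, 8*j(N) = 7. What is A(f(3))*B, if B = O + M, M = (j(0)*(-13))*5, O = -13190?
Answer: -7065/8 ≈ -883.13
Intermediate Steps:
j(N) = 7/8 (j(N) = (⅛)*7 = 7/8)
f(m) = 3*m
M = -455/8 (M = ((7/8)*(-13))*5 = -91/8*5 = -455/8 ≈ -56.875)
B = -105975/8 (B = -13190 - 455/8 = -105975/8 ≈ -13247.)
A(f(3))*B = -105975/8/(6 + 3*3) = -105975/8/(6 + 9) = -105975/8/15 = (1/15)*(-105975/8) = -7065/8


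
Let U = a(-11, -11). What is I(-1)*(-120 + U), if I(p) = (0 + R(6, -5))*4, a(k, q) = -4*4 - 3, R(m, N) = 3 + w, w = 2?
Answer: -2780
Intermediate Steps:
R(m, N) = 5 (R(m, N) = 3 + 2 = 5)
a(k, q) = -19 (a(k, q) = -16 - 3 = -19)
U = -19
I(p) = 20 (I(p) = (0 + 5)*4 = 5*4 = 20)
I(-1)*(-120 + U) = 20*(-120 - 19) = 20*(-139) = -2780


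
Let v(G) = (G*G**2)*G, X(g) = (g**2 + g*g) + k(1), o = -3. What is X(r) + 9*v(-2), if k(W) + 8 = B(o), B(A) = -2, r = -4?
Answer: 166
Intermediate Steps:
k(W) = -10 (k(W) = -8 - 2 = -10)
X(g) = -10 + 2*g**2 (X(g) = (g**2 + g*g) - 10 = (g**2 + g**2) - 10 = 2*g**2 - 10 = -10 + 2*g**2)
v(G) = G**4 (v(G) = G**3*G = G**4)
X(r) + 9*v(-2) = (-10 + 2*(-4)**2) + 9*(-2)**4 = (-10 + 2*16) + 9*16 = (-10 + 32) + 144 = 22 + 144 = 166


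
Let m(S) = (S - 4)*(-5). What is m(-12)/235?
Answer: 16/47 ≈ 0.34043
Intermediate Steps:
m(S) = 20 - 5*S (m(S) = (-4 + S)*(-5) = 20 - 5*S)
m(-12)/235 = (20 - 5*(-12))/235 = (20 + 60)*(1/235) = 80*(1/235) = 16/47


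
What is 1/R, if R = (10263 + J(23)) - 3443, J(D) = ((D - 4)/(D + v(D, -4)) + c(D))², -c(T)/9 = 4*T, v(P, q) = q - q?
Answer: 529/365558405 ≈ 1.4471e-6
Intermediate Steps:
v(P, q) = 0
c(T) = -36*T
J(D) = (-36*D + (-4 + D)/D)² (J(D) = ((D - 4)/(D + 0) - 36*D)² = ((-4 + D)/D - 36*D)² = (-36*D + (-4 + D)/D)²)
R = 365558405/529 (R = (10263 + (-4 + 23 - 36*23²)²/23²) - 3443 = (10263 + (-4 + 23 - 36*529)²/529) - 3443 = (10263 + (-4 + 23 - 19044)²/529) - 3443 = (10263 + (1/529)*(-19025)²) - 3443 = (10263 + (1/529)*361950625) - 3443 = (10263 + 361950625/529) - 3443 = 367379752/529 - 3443 = 365558405/529 ≈ 6.9104e+5)
1/R = 1/(365558405/529) = 529/365558405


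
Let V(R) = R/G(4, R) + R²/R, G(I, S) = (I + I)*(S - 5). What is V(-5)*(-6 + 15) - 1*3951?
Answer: -63927/16 ≈ -3995.4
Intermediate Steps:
G(I, S) = 2*I*(-5 + S) (G(I, S) = (2*I)*(-5 + S) = 2*I*(-5 + S))
V(R) = R + R/(-40 + 8*R) (V(R) = R/((2*4*(-5 + R))) + R²/R = R/(-40 + 8*R) + R = R + R/(-40 + 8*R))
V(-5)*(-6 + 15) - 1*3951 = ((⅛)*(-5)*(-39 + 8*(-5))/(-5 - 5))*(-6 + 15) - 1*3951 = ((⅛)*(-5)*(-39 - 40)/(-10))*9 - 3951 = ((⅛)*(-5)*(-⅒)*(-79))*9 - 3951 = -79/16*9 - 3951 = -711/16 - 3951 = -63927/16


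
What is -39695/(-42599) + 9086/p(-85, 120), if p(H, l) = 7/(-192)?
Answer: -10616312689/42599 ≈ -2.4922e+5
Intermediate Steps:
p(H, l) = -7/192 (p(H, l) = 7*(-1/192) = -7/192)
-39695/(-42599) + 9086/p(-85, 120) = -39695/(-42599) + 9086/(-7/192) = -39695*(-1/42599) + 9086*(-192/7) = 39695/42599 - 249216 = -10616312689/42599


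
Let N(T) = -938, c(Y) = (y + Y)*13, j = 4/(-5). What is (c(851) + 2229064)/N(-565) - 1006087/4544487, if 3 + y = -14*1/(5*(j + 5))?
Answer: -727211079922/304480629 ≈ -2388.4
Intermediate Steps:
j = -⅘ (j = 4*(-⅕) = -⅘ ≈ -0.80000)
y = -11/3 (y = -3 - 14*1/(5*(-⅘ + 5)) = -3 - 14/(5*(21/5)) = -3 - 14/21 = -3 - 14*1/21 = -3 - ⅔ = -11/3 ≈ -3.6667)
c(Y) = -143/3 + 13*Y (c(Y) = (-11/3 + Y)*13 = -143/3 + 13*Y)
(c(851) + 2229064)/N(-565) - 1006087/4544487 = ((-143/3 + 13*851) + 2229064)/(-938) - 1006087/4544487 = ((-143/3 + 11063) + 2229064)*(-1/938) - 1006087*1/4544487 = (33046/3 + 2229064)*(-1/938) - 1006087/4544487 = (6720238/3)*(-1/938) - 1006087/4544487 = -480017/201 - 1006087/4544487 = -727211079922/304480629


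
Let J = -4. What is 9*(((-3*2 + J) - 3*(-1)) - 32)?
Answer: -351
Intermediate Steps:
9*(((-3*2 + J) - 3*(-1)) - 32) = 9*(((-3*2 - 4) - 3*(-1)) - 32) = 9*(((-6 - 4) + 3) - 32) = 9*((-10 + 3) - 32) = 9*(-7 - 32) = 9*(-39) = -351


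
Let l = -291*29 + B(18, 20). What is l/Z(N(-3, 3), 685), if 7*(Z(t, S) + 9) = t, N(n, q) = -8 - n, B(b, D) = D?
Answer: 58933/68 ≈ 866.66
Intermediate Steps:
Z(t, S) = -9 + t/7
l = -8419 (l = -291*29 + 20 = -8439 + 20 = -8419)
l/Z(N(-3, 3), 685) = -8419/(-9 + (-8 - 1*(-3))/7) = -8419/(-9 + (-8 + 3)/7) = -8419/(-9 + (⅐)*(-5)) = -8419/(-9 - 5/7) = -8419/(-68/7) = -8419*(-7/68) = 58933/68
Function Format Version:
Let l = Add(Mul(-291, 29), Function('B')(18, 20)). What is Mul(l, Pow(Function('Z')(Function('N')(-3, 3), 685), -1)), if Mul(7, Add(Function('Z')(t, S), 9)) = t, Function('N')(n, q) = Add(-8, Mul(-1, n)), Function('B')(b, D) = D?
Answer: Rational(58933, 68) ≈ 866.66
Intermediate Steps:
Function('Z')(t, S) = Add(-9, Mul(Rational(1, 7), t))
l = -8419 (l = Add(Mul(-291, 29), 20) = Add(-8439, 20) = -8419)
Mul(l, Pow(Function('Z')(Function('N')(-3, 3), 685), -1)) = Mul(-8419, Pow(Add(-9, Mul(Rational(1, 7), Add(-8, Mul(-1, -3)))), -1)) = Mul(-8419, Pow(Add(-9, Mul(Rational(1, 7), Add(-8, 3))), -1)) = Mul(-8419, Pow(Add(-9, Mul(Rational(1, 7), -5)), -1)) = Mul(-8419, Pow(Add(-9, Rational(-5, 7)), -1)) = Mul(-8419, Pow(Rational(-68, 7), -1)) = Mul(-8419, Rational(-7, 68)) = Rational(58933, 68)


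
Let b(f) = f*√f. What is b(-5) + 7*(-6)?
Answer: -42 - 5*I*√5 ≈ -42.0 - 11.18*I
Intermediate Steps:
b(f) = f^(3/2)
b(-5) + 7*(-6) = (-5)^(3/2) + 7*(-6) = -5*I*√5 - 42 = -42 - 5*I*√5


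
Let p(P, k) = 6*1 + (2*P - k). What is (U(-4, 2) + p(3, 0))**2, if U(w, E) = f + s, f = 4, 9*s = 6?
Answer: 2500/9 ≈ 277.78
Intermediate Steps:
s = 2/3 (s = (1/9)*6 = 2/3 ≈ 0.66667)
p(P, k) = 6 - k + 2*P (p(P, k) = 6 + (-k + 2*P) = 6 - k + 2*P)
U(w, E) = 14/3 (U(w, E) = 4 + 2/3 = 14/3)
(U(-4, 2) + p(3, 0))**2 = (14/3 + (6 - 1*0 + 2*3))**2 = (14/3 + (6 + 0 + 6))**2 = (14/3 + 12)**2 = (50/3)**2 = 2500/9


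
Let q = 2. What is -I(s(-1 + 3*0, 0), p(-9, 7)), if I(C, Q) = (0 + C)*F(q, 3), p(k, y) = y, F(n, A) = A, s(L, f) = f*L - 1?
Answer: 3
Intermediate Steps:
s(L, f) = -1 + L*f (s(L, f) = L*f - 1 = -1 + L*f)
I(C, Q) = 3*C (I(C, Q) = (0 + C)*3 = C*3 = 3*C)
-I(s(-1 + 3*0, 0), p(-9, 7)) = -3*(-1 + (-1 + 3*0)*0) = -3*(-1 + (-1 + 0)*0) = -3*(-1 - 1*0) = -3*(-1 + 0) = -3*(-1) = -1*(-3) = 3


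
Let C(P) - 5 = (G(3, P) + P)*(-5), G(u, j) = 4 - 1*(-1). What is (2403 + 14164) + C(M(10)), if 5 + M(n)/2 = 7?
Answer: 16527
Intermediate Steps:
M(n) = 4 (M(n) = -10 + 2*7 = -10 + 14 = 4)
G(u, j) = 5 (G(u, j) = 4 + 1 = 5)
C(P) = -20 - 5*P (C(P) = 5 + (5 + P)*(-5) = 5 + (-25 - 5*P) = -20 - 5*P)
(2403 + 14164) + C(M(10)) = (2403 + 14164) + (-20 - 5*4) = 16567 + (-20 - 20) = 16567 - 40 = 16527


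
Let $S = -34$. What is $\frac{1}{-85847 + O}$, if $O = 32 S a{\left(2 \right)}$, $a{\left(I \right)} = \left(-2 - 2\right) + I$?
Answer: $- \frac{1}{83671} \approx -1.1952 \cdot 10^{-5}$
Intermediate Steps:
$a{\left(I \right)} = -4 + I$
$O = 2176$ ($O = 32 \left(-34\right) \left(-4 + 2\right) = \left(-1088\right) \left(-2\right) = 2176$)
$\frac{1}{-85847 + O} = \frac{1}{-85847 + 2176} = \frac{1}{-83671} = - \frac{1}{83671}$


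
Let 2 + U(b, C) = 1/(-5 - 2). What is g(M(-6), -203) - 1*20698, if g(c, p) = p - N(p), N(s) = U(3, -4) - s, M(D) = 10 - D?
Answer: -147713/7 ≈ -21102.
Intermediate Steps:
U(b, C) = -15/7 (U(b, C) = -2 + 1/(-5 - 2) = -2 + 1/(-7) = -2 - ⅐ = -15/7)
N(s) = -15/7 - s
g(c, p) = 15/7 + 2*p (g(c, p) = p - (-15/7 - p) = p + (15/7 + p) = 15/7 + 2*p)
g(M(-6), -203) - 1*20698 = (15/7 + 2*(-203)) - 1*20698 = (15/7 - 406) - 20698 = -2827/7 - 20698 = -147713/7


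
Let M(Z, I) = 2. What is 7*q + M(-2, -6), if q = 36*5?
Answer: 1262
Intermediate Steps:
q = 180
7*q + M(-2, -6) = 7*180 + 2 = 1260 + 2 = 1262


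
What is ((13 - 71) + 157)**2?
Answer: 9801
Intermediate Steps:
((13 - 71) + 157)**2 = (-58 + 157)**2 = 99**2 = 9801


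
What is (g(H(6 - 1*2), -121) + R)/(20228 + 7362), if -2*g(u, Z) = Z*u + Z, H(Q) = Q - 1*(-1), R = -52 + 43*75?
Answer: 1768/13795 ≈ 0.12816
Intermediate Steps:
R = 3173 (R = -52 + 3225 = 3173)
H(Q) = 1 + Q (H(Q) = Q + 1 = 1 + Q)
g(u, Z) = -Z/2 - Z*u/2 (g(u, Z) = -(Z*u + Z)/2 = -(Z + Z*u)/2 = -Z/2 - Z*u/2)
(g(H(6 - 1*2), -121) + R)/(20228 + 7362) = (-½*(-121)*(1 + (1 + (6 - 1*2))) + 3173)/(20228 + 7362) = (-½*(-121)*(1 + (1 + (6 - 2))) + 3173)/27590 = (-½*(-121)*(1 + (1 + 4)) + 3173)*(1/27590) = (-½*(-121)*(1 + 5) + 3173)*(1/27590) = (-½*(-121)*6 + 3173)*(1/27590) = (363 + 3173)*(1/27590) = 3536*(1/27590) = 1768/13795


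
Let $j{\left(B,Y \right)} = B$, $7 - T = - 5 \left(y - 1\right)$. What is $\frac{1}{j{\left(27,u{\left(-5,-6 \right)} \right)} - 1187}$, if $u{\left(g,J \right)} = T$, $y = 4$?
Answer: $- \frac{1}{1160} \approx -0.00086207$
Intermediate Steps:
$T = 22$ ($T = 7 - - 5 \left(4 - 1\right) = 7 - \left(-5\right) 3 = 7 - -15 = 7 + 15 = 22$)
$u{\left(g,J \right)} = 22$
$\frac{1}{j{\left(27,u{\left(-5,-6 \right)} \right)} - 1187} = \frac{1}{27 - 1187} = \frac{1}{-1160} = - \frac{1}{1160}$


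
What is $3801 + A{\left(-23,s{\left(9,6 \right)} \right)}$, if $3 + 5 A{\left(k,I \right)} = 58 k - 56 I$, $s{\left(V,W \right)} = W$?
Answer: $\frac{17332}{5} \approx 3466.4$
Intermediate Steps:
$A{\left(k,I \right)} = - \frac{3}{5} - \frac{56 I}{5} + \frac{58 k}{5}$ ($A{\left(k,I \right)} = - \frac{3}{5} + \frac{58 k - 56 I}{5} = - \frac{3}{5} + \frac{- 56 I + 58 k}{5} = - \frac{3}{5} - \left(- \frac{58 k}{5} + \frac{56 I}{5}\right) = - \frac{3}{5} - \frac{56 I}{5} + \frac{58 k}{5}$)
$3801 + A{\left(-23,s{\left(9,6 \right)} \right)} = 3801 - \frac{1673}{5} = \frac{17332}{5}$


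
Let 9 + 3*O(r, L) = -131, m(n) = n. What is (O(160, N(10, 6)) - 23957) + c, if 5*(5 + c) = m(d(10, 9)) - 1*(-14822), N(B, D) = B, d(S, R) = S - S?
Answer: -315664/15 ≈ -21044.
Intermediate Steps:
d(S, R) = 0
O(r, L) = -140/3 (O(r, L) = -3 + (⅓)*(-131) = -3 - 131/3 = -140/3)
c = 14797/5 (c = -5 + (0 - 1*(-14822))/5 = -5 + (0 + 14822)/5 = -5 + (⅕)*14822 = -5 + 14822/5 = 14797/5 ≈ 2959.4)
(O(160, N(10, 6)) - 23957) + c = (-140/3 - 23957) + 14797/5 = -72011/3 + 14797/5 = -315664/15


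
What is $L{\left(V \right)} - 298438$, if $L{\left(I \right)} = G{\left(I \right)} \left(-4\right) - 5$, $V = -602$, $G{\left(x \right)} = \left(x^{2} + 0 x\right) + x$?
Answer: $-1745651$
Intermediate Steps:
$G{\left(x \right)} = x + x^{2}$ ($G{\left(x \right)} = \left(x^{2} + 0\right) + x = x^{2} + x = x + x^{2}$)
$L{\left(I \right)} = -5 - 4 I \left(1 + I\right)$ ($L{\left(I \right)} = I \left(1 + I\right) \left(-4\right) - 5 = - 4 I \left(1 + I\right) - 5 = -5 - 4 I \left(1 + I\right)$)
$L{\left(V \right)} - 298438 = \left(-5 - - 2408 \left(1 - 602\right)\right) - 298438 = \left(-5 - \left(-2408\right) \left(-601\right)\right) - 298438 = \left(-5 - 1447208\right) - 298438 = -1447213 - 298438 = -1745651$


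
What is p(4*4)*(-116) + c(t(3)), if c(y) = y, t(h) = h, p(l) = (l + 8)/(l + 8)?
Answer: -113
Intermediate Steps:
p(l) = 1 (p(l) = (8 + l)/(8 + l) = 1)
p(4*4)*(-116) + c(t(3)) = 1*(-116) + 3 = -116 + 3 = -113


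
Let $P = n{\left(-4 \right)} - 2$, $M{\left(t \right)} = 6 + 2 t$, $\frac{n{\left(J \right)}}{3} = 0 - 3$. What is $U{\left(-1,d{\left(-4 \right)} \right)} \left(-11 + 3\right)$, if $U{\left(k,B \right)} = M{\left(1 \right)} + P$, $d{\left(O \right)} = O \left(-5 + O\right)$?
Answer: $24$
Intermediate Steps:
$n{\left(J \right)} = -9$ ($n{\left(J \right)} = 3 \left(0 - 3\right) = 3 \left(-3\right) = -9$)
$P = -11$ ($P = -9 - 2 = -11$)
$U{\left(k,B \right)} = -3$ ($U{\left(k,B \right)} = \left(6 + 2 \cdot 1\right) - 11 = \left(6 + 2\right) - 11 = 8 - 11 = -3$)
$U{\left(-1,d{\left(-4 \right)} \right)} \left(-11 + 3\right) = - 3 \left(-11 + 3\right) = \left(-3\right) \left(-8\right) = 24$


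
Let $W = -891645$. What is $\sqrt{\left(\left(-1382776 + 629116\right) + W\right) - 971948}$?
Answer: $i \sqrt{2617253} \approx 1617.8 i$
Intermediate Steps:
$\sqrt{\left(\left(-1382776 + 629116\right) + W\right) - 971948} = \sqrt{\left(\left(-1382776 + 629116\right) - 891645\right) - 971948} = \sqrt{\left(-753660 - 891645\right) - 971948} = \sqrt{-1645305 - 971948} = \sqrt{-2617253} = i \sqrt{2617253}$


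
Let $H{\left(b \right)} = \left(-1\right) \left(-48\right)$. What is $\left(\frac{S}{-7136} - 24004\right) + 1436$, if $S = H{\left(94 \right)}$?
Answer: $- \frac{10065331}{446} \approx -22568.0$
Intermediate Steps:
$H{\left(b \right)} = 48$
$S = 48$
$\left(\frac{S}{-7136} - 24004\right) + 1436 = \left(\frac{48}{-7136} - 24004\right) + 1436 = \left(48 \left(- \frac{1}{7136}\right) - 24004\right) + 1436 = \left(- \frac{3}{446} - 24004\right) + 1436 = - \frac{10705787}{446} + 1436 = - \frac{10065331}{446}$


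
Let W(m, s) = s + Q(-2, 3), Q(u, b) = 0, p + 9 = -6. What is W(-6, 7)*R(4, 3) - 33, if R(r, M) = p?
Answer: -138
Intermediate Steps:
p = -15 (p = -9 - 6 = -15)
R(r, M) = -15
W(m, s) = s (W(m, s) = s + 0 = s)
W(-6, 7)*R(4, 3) - 33 = 7*(-15) - 33 = -105 - 33 = -138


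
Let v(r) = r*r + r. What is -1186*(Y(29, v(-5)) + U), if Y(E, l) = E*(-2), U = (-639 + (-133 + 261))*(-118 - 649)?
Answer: -464768494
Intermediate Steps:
v(r) = r + r² (v(r) = r² + r = r + r²)
U = 391937 (U = (-639 + 128)*(-767) = -511*(-767) = 391937)
Y(E, l) = -2*E
-1186*(Y(29, v(-5)) + U) = -1186*(-2*29 + 391937) = -1186*(-58 + 391937) = -1186*391879 = -464768494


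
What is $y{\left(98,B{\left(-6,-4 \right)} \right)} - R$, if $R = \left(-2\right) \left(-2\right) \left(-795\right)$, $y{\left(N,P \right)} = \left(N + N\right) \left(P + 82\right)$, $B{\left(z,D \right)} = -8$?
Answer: $17684$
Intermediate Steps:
$y{\left(N,P \right)} = 2 N \left(82 + P\right)$
$R = -3180$ ($R = 4 \left(-795\right) = -3180$)
$y{\left(98,B{\left(-6,-4 \right)} \right)} - R = 2 \cdot 98 \left(82 - 8\right) - -3180 = 2 \cdot 98 \cdot 74 + 3180 = 14504 + 3180 = 17684$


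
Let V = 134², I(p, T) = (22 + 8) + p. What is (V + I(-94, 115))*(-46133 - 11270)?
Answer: -1027054476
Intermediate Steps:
I(p, T) = 30 + p
V = 17956
(V + I(-94, 115))*(-46133 - 11270) = (17956 + (30 - 94))*(-46133 - 11270) = (17956 - 64)*(-57403) = 17892*(-57403) = -1027054476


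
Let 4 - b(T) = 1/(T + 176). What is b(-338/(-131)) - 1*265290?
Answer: -6206100815/23394 ≈ -2.6529e+5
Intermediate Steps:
b(T) = 4 - 1/(176 + T) (b(T) = 4 - 1/(T + 176) = 4 - 1/(176 + T))
b(-338/(-131)) - 1*265290 = (703 + 4*(-338/(-131)))/(176 - 338/(-131)) - 1*265290 = (703 + 4*(-338*(-1/131)))/(176 - 338*(-1/131)) - 265290 = (703 + 4*(338/131))/(176 + 338/131) - 265290 = (703 + 1352/131)/(23394/131) - 265290 = (131/23394)*(93445/131) - 265290 = 93445/23394 - 265290 = -6206100815/23394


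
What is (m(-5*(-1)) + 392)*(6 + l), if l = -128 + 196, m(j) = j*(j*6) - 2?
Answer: 39960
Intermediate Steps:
m(j) = -2 + 6*j**2 (m(j) = j*(6*j) - 2 = 6*j**2 - 2 = -2 + 6*j**2)
l = 68
(m(-5*(-1)) + 392)*(6 + l) = ((-2 + 6*(-5*(-1))**2) + 392)*(6 + 68) = ((-2 + 6*5**2) + 392)*74 = ((-2 + 6*25) + 392)*74 = ((-2 + 150) + 392)*74 = (148 + 392)*74 = 540*74 = 39960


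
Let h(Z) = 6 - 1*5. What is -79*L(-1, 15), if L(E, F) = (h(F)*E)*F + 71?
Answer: -4424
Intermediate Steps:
h(Z) = 1 (h(Z) = 6 - 5 = 1)
L(E, F) = 71 + E*F (L(E, F) = (1*E)*F + 71 = E*F + 71 = 71 + E*F)
-79*L(-1, 15) = -79*(71 - 1*15) = -79*(71 - 15) = -79*56 = -4424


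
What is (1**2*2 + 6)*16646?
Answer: 133168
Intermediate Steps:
(1**2*2 + 6)*16646 = (1*2 + 6)*16646 = (2 + 6)*16646 = 8*16646 = 133168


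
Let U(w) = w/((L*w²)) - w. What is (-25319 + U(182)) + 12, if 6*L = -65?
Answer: -150767438/5915 ≈ -25489.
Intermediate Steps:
L = -65/6 (L = (⅙)*(-65) = -65/6 ≈ -10.833)
U(w) = -w - 6/(65*w) (U(w) = w/((-65*w²/6)) - w = w*(-6/(65*w²)) - w = -6/(65*w) - w = -w - 6/(65*w))
(-25319 + U(182)) + 12 = (-25319 + (-1*182 - 6/65/182)) + 12 = (-25319 + (-182 - 6/65*1/182)) + 12 = (-25319 + (-182 - 3/5915)) + 12 = (-25319 - 1076533/5915) + 12 = -150838418/5915 + 12 = -150767438/5915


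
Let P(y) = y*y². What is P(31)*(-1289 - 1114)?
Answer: -71587773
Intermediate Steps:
P(y) = y³
P(31)*(-1289 - 1114) = 31³*(-1289 - 1114) = 29791*(-2403) = -71587773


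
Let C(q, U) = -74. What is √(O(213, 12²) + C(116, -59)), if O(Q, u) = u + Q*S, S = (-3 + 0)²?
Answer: √1987 ≈ 44.576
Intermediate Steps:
S = 9 (S = (-3)² = 9)
O(Q, u) = u + 9*Q (O(Q, u) = u + Q*9 = u + 9*Q)
√(O(213, 12²) + C(116, -59)) = √((12² + 9*213) - 74) = √((144 + 1917) - 74) = √(2061 - 74) = √1987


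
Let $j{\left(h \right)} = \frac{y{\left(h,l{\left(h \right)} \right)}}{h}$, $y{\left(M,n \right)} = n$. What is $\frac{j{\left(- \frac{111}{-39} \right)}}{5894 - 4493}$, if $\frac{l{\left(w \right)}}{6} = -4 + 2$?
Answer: $- \frac{52}{17279} \approx -0.0030094$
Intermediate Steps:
$l{\left(w \right)} = -12$ ($l{\left(w \right)} = 6 \left(-4 + 2\right) = 6 \left(-2\right) = -12$)
$j{\left(h \right)} = - \frac{12}{h}$
$\frac{j{\left(- \frac{111}{-39} \right)}}{5894 - 4493} = \frac{\left(-12\right) \frac{1}{\left(-111\right) \frac{1}{-39}}}{5894 - 4493} = \frac{\left(-12\right) \frac{1}{\left(-111\right) \left(- \frac{1}{39}\right)}}{1401} = - \frac{12}{\frac{37}{13}} \cdot \frac{1}{1401} = \left(-12\right) \frac{13}{37} \cdot \frac{1}{1401} = \left(- \frac{156}{37}\right) \frac{1}{1401} = - \frac{52}{17279}$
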